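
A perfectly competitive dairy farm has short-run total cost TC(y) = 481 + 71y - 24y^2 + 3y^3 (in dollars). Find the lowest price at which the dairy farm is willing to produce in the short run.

Short-run supply begins at min AVC. From VC = 71y - 24y^2 + 3y^3, AVC = 71 - 24y + 3y^2.
dAVC/dy = -24 + 6y = 0 gives y = 4. min AVC = 71 - 24·4 + 3·4^2 = 23.
So the shutdown price is $23.

$23 per unit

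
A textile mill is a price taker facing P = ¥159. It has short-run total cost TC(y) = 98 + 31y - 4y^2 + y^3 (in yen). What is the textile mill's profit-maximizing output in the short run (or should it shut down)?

Strip out fixed cost: VC = 31y - 4y^2 + y^3. Then AVC = 31 - 4y + y^2 and MC = 31 - 8y + 3y^2.
The AVC parabola has its vertex at y = 4/2 = 2, where AVC = 31 - 4·2 + 2^2 = ¥27.
P = ¥159 exceeds min AVC = ¥27, so the firm stays open.
P = MC gives -128 - 8y + 3y^2 = 0, with roots -16/3 and 8. Take the larger (rising MC): y* = 8.
Check: AVC at y = 8 is ¥63 ≤ P, so revenue covers variable cost.
Profit = P·y − TC = 159·8 − 602 = ¥670.

Produce at y = 8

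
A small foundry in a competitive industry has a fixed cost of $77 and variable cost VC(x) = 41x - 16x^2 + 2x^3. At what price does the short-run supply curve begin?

$9 per unit

The firm shuts down when price falls below the minimum of average variable cost. AVC = VC/x = 41 - 16x + 2x^2.
At the minimum of AVC, MC = AVC. MC = 41 - 32x + 6x^2; setting MC = AVC gives 4x^2 - 16x = 0, so x = 4. min AVC = 9.
So the shutdown price is $9.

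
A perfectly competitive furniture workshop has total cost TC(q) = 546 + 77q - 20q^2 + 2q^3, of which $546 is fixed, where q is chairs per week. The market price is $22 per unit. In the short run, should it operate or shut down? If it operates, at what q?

From TC, MC = TC'(q) = 77 - 40q + 6q^2 and AVC = VC/q = 77 - 20q + 2q^2.
AVC is minimized where dAVC/dq = -20 + 4q = 0, at q = 5; min AVC = 77 - 20·5 + 2·5^2 = $27.
P = $22 lies below min AVC = $27; no output level covers variable cost.
Best response: produce nothing and absorb the $546 fixed cost.

Shut down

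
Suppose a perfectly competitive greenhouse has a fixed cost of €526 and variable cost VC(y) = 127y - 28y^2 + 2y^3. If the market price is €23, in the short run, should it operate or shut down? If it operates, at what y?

From TC, MC = TC'(y) = 127 - 56y + 6y^2 and AVC = VC/y = 127 - 28y + 2y^2.
AVC hits its minimum where MC = AVC, at y = 7, giving min AVC = 127 - 28·7 + 2·7^2 = €29.
P = €23 lies below min AVC = €29; no output level covers variable cost.
Best response: produce nothing and absorb the €526 fixed cost.

Shut down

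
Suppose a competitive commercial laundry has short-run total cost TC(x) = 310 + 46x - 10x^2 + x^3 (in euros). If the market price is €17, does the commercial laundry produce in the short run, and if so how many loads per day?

Shut down

Strip out fixed cost: VC = 46x - 10x^2 + x^3. Then AVC = 46 - 10x + x^2 and MC = 46 - 20x + 3x^2.
AVC hits its minimum where MC = AVC, at x = 5, giving min AVC = 46 - 10·5 + 5^2 = €21.
Since P = €17 < min AVC = €21, price fails to cover variable cost at any output.
Shutting down limits the loss to fixed cost, €310.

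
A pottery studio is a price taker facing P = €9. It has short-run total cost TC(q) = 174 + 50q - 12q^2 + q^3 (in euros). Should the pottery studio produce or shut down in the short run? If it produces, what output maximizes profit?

Shut down

From TC, MC = TC'(q) = 50 - 24q + 3q^2 and AVC = VC/q = 50 - 12q + q^2.
The AVC parabola has its vertex at q = 12/2 = 6, where AVC = 50 - 12·6 + 6^2 = €14.
With P < min AVC (€9 < €14), every unit sold adds to the loss.
The firm minimizes its loss by shutting down and losing only its fixed cost of €174.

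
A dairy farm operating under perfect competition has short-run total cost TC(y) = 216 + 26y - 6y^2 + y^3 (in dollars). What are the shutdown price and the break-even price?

Shutdown price = $17; break-even price = $62

AVC = 26 - 6y + y^2; minimized at y = 3, giving min AVC = $17. That is the shutdown price.
ATC = 216/y + 26 - 6y + y^2. Setting dATC/dy = −216/y^2 − 6 + 2y = 0 gives y = 6 (since 2·6^3 − 6·6^2 = 216).
min ATC = 216/6 + 26 − 6·6 + 6^2 = $62. That is the break-even price.
Between these two prices the firm operates at a loss; above $62 it earns a profit.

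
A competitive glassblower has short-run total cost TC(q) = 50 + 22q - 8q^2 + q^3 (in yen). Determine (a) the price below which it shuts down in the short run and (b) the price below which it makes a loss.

Shutdown price = ¥6; break-even price = ¥17

Shutdown price = min AVC. AVC = 22 - 8q + q^2, with vertex at q = 4 and minimum ¥6.
ATC = 50/q + 22 - 8q + q^2. Setting dATC/dq = −50/q^2 − 8 + 2q = 0 gives q = 5 (since 2·5^3 − 8·5^2 = 50).
min ATC = 50/5 + 22 − 8·5 + 5^2 = ¥17. That is the break-even price.
Between these two prices the firm operates at a loss; above ¥17 it earns a profit.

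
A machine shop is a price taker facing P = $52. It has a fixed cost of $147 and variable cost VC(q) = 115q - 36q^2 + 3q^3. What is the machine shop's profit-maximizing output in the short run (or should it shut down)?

Produce at q = 7

From TC, MC = TC'(q) = 115 - 72q + 9q^2 and AVC = VC/q = 115 - 36q + 3q^2.
The AVC parabola has its vertex at q = 36/6 = 6, where AVC = 115 - 36·6 + 3·6^2 = $7.
P = $52 exceeds min AVC = $7, so the firm stays open.
P = MC gives 63 - 72q + 9q^2 = 0, with roots 1 and 7. Take the larger (rising MC): q* = 7.
Check: AVC at q = 7 is $10 ≤ P, so revenue covers variable cost.
Profit = P·q − TC = 52·7 − 217 = $147.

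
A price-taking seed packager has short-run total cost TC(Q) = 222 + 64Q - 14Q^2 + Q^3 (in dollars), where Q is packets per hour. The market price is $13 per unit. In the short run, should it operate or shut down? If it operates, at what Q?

From TC, MC = TC'(Q) = 64 - 28Q + 3Q^2 and AVC = VC/Q = 64 - 14Q + Q^2.
AVC hits its minimum where MC = AVC, at Q = 7, giving min AVC = 64 - 14·7 + 7^2 = $15.
P = $13 lies below min AVC = $15; no output level covers variable cost.
Best response: produce nothing and absorb the $222 fixed cost.

Shut down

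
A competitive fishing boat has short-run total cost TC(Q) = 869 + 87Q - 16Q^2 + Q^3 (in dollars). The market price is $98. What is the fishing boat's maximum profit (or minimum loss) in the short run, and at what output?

AVC = 87 - 16Q + Q^2 has its minimum $23 at Q = 8; price $98 clears that bar, so the firm operates.
MC = 87 - 32Q + 3Q^2. Setting P = MC and taking the root on the rising branch gives Q* = 11.
TR = 98·11 = 1078. TC = 869 + 352 = 1221. Profit = 1078 − 1221 = -$143.
Shutting down would mean losing the fixed cost of $869, so operating at a loss of $143 is better by $726.

Profit = -$143 at Q = 11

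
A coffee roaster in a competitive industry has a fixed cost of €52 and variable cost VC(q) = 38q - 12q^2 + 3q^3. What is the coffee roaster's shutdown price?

The firm shuts down when price falls below the minimum of average variable cost. AVC = VC/q = 38 - 12q + 3q^2.
dAVC/dq = -12 + 6q = 0 gives q = 2. min AVC = 38 - 12·2 + 3·2^2 = 26.
So the shutdown price is €26.

€26 per unit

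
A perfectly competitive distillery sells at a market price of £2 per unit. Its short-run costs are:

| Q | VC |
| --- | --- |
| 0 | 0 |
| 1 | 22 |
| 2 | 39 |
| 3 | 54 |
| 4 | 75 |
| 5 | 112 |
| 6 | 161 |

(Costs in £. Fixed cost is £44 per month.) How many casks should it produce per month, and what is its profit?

Q = 0 (shut down); profit = -£44

Profit at each row (π = 2Q − TC): Q=0: -44; Q=1: -64; Q=2: -79; Q=3: -92; Q=4: -111; Q=5: -146; Q=6: -193.
Profit is highest at Q = 0. Equivalently, the lowest AVC in the table is 54/3 ≈ £18 at Q = 3, and P = £2 falls below it — price never covers variable cost, so the firm shuts down and loses only its fixed cost.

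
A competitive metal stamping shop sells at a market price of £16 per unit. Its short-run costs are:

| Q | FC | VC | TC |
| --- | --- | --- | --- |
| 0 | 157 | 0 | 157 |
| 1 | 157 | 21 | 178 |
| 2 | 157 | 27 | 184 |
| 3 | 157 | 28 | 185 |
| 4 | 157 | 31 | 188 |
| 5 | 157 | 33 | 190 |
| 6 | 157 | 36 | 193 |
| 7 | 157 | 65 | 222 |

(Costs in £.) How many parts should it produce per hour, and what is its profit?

Q = 6; profit = -£97

Tabulate TR − TC: Q=0: -157; Q=1: -162; Q=2: -152; Q=3: -137; Q=4: -124; Q=5: -110; Q=6: -97; Q=7: -110.
Profit is maximized at Q = 6. AVC there is 36/6 = £6 ≤ P, so producing beats shutting down (which would give -£157).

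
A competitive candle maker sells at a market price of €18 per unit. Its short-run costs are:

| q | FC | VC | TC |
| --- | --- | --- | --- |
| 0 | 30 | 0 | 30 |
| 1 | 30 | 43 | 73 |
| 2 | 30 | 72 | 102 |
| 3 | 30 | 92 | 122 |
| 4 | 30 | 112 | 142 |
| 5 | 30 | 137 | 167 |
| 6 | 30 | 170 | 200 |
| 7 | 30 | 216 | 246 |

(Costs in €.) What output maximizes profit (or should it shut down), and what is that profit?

q = 0 (shut down); profit = -€30

Profit at each row (π = 18q − TC): q=0: -30; q=1: -55; q=2: -66; q=3: -68; q=4: -70; q=5: -77; q=6: -92; q=7: -120.
Profit is highest at q = 0. Equivalently, the lowest AVC in the table is 137/5 ≈ €27.40 at q = 5, and P = €18 falls below it — price never covers variable cost, so the firm shuts down and loses only its fixed cost.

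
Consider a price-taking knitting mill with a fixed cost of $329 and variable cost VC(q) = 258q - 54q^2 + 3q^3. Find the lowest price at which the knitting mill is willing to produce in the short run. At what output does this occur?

Short-run supply begins at min AVC. From VC = 258q - 54q^2 + 3q^3, AVC = 258 - 54q + 3q^2.
dAVC/dq = -54 + 6q = 0 gives q = 9. min AVC = 258 - 54·9 + 3·9^2 = 15.
For P < $15 the firm produces nothing.

$15 per unit, at q = 9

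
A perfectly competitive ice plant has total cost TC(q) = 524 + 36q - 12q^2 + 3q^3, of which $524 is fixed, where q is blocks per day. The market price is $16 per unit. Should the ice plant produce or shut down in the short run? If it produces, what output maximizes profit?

Strip out fixed cost: VC = 36q - 12q^2 + 3q^3. Then AVC = 36 - 12q + 3q^2 and MC = 36 - 24q + 9q^2.
AVC is minimized where dAVC/dq = -12 + 6q = 0, at q = 2; min AVC = 36 - 12·2 + 3·2^2 = $24.
P = $16 lies below min AVC = $24; no output level covers variable cost.
The firm minimizes its loss by shutting down and losing only its fixed cost of $524.

Shut down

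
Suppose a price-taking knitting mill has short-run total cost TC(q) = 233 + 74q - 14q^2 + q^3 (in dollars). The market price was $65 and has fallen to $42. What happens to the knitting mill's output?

Output falls from 9 to 8

AVC = 74 - 14q + q^2, minimized at q = 7 where min AVC = $25. MC = 74 - 28q + 3q^2.
With P = $65 above the shutdown price, P = MC gives q = 9.
At P = $42 ≥ min AVC, set P = MC: q = 8. The firm stays open but cuts output.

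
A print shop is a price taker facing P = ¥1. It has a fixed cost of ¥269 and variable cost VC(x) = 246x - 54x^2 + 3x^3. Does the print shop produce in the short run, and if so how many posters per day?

From TC, MC = TC'(x) = 246 - 108x + 9x^2 and AVC = VC/x = 246 - 54x + 3x^2.
AVC is minimized where dAVC/dx = -54 + 6x = 0, at x = 9; min AVC = 246 - 54·9 + 3·9^2 = ¥3.
P = ¥1 lies below min AVC = ¥3; no output level covers variable cost.
Best response: produce nothing and absorb the ¥269 fixed cost.

Shut down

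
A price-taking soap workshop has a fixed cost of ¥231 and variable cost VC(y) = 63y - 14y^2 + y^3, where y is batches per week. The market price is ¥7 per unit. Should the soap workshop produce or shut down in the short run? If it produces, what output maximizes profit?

Shut down

From TC, MC = TC'(y) = 63 - 28y + 3y^2 and AVC = VC/y = 63 - 14y + y^2.
AVC hits its minimum where MC = AVC, at y = 7, giving min AVC = 63 - 14·7 + 7^2 = ¥14.
P = ¥7 lies below min AVC = ¥14; no output level covers variable cost.
Shutting down limits the loss to fixed cost, ¥231.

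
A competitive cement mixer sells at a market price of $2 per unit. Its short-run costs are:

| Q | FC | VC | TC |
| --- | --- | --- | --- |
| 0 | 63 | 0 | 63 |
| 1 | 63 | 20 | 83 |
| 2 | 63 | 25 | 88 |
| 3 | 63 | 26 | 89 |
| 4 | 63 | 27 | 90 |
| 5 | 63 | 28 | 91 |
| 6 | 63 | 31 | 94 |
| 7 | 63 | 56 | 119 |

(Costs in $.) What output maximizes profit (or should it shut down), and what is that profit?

Tabulate TR − TC: Q=0: -63; Q=1: -81; Q=2: -84; Q=3: -83; Q=4: -82; Q=5: -81; Q=6: -82; Q=7: -105.
Profit is highest at Q = 0. Equivalently, the lowest AVC in the table is 31/6 ≈ $5.17 at Q = 6, and P = $2 falls below it — price never covers variable cost, so the firm shuts down and loses only its fixed cost.

Q = 0 (shut down); profit = -$63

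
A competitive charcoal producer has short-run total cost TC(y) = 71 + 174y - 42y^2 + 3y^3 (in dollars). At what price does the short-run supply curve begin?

The firm shuts down when price falls below the minimum of average variable cost. AVC = VC/y = 174 - 42y + 3y^2.
At the minimum of AVC, MC = AVC. MC = 174 - 84y + 9y^2; setting MC = AVC gives 6y^2 - 42y = 0, so y = 7. min AVC = 27.
The firm shuts down for any P below $27.

$27 per unit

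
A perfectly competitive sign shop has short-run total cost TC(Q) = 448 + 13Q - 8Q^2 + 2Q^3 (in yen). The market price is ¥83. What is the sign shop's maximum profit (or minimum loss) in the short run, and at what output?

AVC = 13 - 8Q + 2Q^2; min AVC = ¥5 at Q = 2. Since P = ¥83 ≥ min AVC, the firm produces.
With MC = 13 - 16Q + 6Q^2, P = MC on the upward-sloping part at Q* = 5.
TR = 83·5 = 415. TC = 448 + 115 = 563. Profit = 415 − 563 = -¥148.
Shutting down would mean losing the fixed cost of ¥448, so operating at a loss of ¥148 is better by ¥300.

Profit = -¥148 at Q = 5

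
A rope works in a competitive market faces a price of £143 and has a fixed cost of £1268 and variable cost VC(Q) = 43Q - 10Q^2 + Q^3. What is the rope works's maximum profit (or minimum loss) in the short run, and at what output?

Profit = -£268 at Q = 10

AVC = 43 - 10Q + Q^2; min AVC = £18 at Q = 5. Since P = £143 ≥ min AVC, the firm produces.
MC = 43 - 20Q + 3Q^2. Setting P = MC and taking the root on the rising branch gives Q* = 10.
TR = 143·10 = 1430. TC = 1268 + 430 = 1698. Profit = 1430 − 1698 = -£268.
By producing, the firm covers all variable cost plus £1000 of fixed cost; shutting down would lose the full £1268.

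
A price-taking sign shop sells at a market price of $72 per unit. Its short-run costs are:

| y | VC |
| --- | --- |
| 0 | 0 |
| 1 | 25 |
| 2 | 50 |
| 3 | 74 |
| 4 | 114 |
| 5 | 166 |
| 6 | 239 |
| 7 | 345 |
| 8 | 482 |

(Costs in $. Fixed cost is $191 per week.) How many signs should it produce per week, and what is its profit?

y = 5; profit = $3

Tabulate TR − TC: y=0: -191; y=1: -144; y=2: -97; y=3: -49; y=4: -17; y=5: 3; y=6: 2; y=7: -32; y=8: -97.
Profit is maximized at y = 5. AVC there is 166/5 = $33.20 ≤ P, so producing beats shutting down (which would give -$191).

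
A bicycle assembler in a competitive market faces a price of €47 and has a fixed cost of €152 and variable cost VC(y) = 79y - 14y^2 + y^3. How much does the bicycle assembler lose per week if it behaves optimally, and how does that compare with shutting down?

Profit = -€24 at y = 8

AVC = 79 - 14y + y^2 has its minimum €30 at y = 7; price €47 clears that bar, so the firm operates.
With MC = 79 - 28y + 3y^2, P = MC on the upward-sloping part at y* = 8.
TR = 47·8 = 376. TC = 152 + 248 = 400. Profit = 376 − 400 = -€24.
By producing, the firm covers all variable cost plus €128 of fixed cost; shutting down would lose the full €152.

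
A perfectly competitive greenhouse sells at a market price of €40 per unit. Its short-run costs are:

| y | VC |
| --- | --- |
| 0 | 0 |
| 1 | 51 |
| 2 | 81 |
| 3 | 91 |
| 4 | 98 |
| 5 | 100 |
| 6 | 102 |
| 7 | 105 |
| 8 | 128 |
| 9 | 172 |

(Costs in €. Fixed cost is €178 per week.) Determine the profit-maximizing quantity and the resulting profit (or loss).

y = 8; profit = €14

Tabulate TR − TC: y=0: -178; y=1: -189; y=2: -179; y=3: -149; y=4: -116; y=5: -78; y=6: -40; y=7: -3; y=8: 14; y=9: 10.
Profit is maximized at y = 8. AVC there is 128/8 = €16 ≤ P, so producing beats shutting down (which would give -€178).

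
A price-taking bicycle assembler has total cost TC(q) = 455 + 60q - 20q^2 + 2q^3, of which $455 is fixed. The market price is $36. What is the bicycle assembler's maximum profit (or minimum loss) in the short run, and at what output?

AVC = 60 - 20q + 2q^2 has its minimum $10 at q = 5; price $36 clears that bar, so the firm operates.
MC = 60 - 40q + 6q^2. Setting P = MC and taking the root on the rising branch gives q* = 6.
TR = 36·6 = 216. TC = 455 + 72 = 527. Profit = 216 − 527 = -$311.
Shutting down would mean losing the fixed cost of $455, so operating at a loss of $311 is better by $144.

Profit = -$311 at q = 6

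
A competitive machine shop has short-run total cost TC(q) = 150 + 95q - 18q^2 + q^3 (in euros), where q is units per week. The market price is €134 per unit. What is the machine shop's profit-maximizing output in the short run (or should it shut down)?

Variable cost is VC = 95q - 18q^2 + q^3, so AVC = VC/q = 95 - 18q + q^2 and MC = dTC/dq = 95 - 36q + 3q^2.
AVC hits its minimum where MC = AVC, at q = 9, giving min AVC = 95 - 18·9 + 9^2 = €14.
P = €134 exceeds min AVC = €14, so the firm stays open.
P = MC gives -39 - 36q + 3q^2 = 0, with roots -1 and 13. Take the larger (rising MC): q* = 13.
Check: AVC at q = 13 is €30 ≤ P, so revenue covers variable cost.
Profit = P·q − TC = 134·13 − 540 = €1202.

Produce at q = 13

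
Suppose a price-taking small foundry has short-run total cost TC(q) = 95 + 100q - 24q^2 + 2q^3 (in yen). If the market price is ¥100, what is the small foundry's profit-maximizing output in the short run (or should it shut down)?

Variable cost is VC = 100q - 24q^2 + 2q^3, so AVC = VC/q = 100 - 24q + 2q^2 and MC = dTC/dq = 100 - 48q + 6q^2.
The AVC parabola has its vertex at q = 24/4 = 6, where AVC = 100 - 24·6 + 2·6^2 = ¥28.
P = ¥100 exceeds min AVC = ¥28, so the firm stays open.
P = MC gives -48q + 6q^2 = 0, with roots 0 and 8. Take the larger (rising MC): q* = 8.
Check: AVC at q = 8 is ¥36 ≤ P, so revenue covers variable cost.
Profit = P·q − TC = 100·8 − 383 = ¥417.

Produce at q = 8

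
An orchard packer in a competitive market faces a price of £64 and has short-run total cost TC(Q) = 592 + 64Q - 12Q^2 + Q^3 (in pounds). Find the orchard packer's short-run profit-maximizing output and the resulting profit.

Profit = -£336 at Q = 8

AVC = 64 - 12Q + Q^2; min AVC = £28 at Q = 6. Since P = £64 ≥ min AVC, the firm produces.
With MC = 64 - 24Q + 3Q^2, P = MC on the upward-sloping part at Q* = 8.
TR = 64·8 = 512. TC = 592 + 256 = 848. Profit = 512 − 848 = -£336.
By producing, the firm covers all variable cost plus £256 of fixed cost; shutting down would lose the full £592.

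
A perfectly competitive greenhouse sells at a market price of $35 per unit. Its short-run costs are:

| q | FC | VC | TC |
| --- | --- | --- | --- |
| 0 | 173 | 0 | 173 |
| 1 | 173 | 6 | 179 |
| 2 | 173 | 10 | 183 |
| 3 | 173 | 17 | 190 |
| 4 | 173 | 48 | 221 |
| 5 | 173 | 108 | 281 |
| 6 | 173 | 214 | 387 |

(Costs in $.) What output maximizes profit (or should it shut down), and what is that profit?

Compute π = P·q − TC at each output: q=0: -173; q=1: -144; q=2: -113; q=3: -85; q=4: -81; q=5: -106; q=6: -177.
Profit is maximized at q = 4. AVC there is 48/4 = $12 ≤ P, so producing beats shutting down (which would give -$173).

q = 4; profit = -$81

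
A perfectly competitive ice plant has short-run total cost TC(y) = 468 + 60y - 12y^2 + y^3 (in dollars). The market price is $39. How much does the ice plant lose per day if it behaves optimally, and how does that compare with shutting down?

Profit = -$370 at y = 7

AVC = 60 - 12y + y^2; min AVC = $24 at y = 6. Since P = $39 ≥ min AVC, the firm produces.
With MC = 60 - 24y + 3y^2, P = MC on the upward-sloping part at y* = 7.
TR = 39·7 = 273. TC = 468 + 175 = 643. Profit = 273 − 643 = -$370.
Shutting down would mean losing the fixed cost of $468, so operating at a loss of $370 is better by $98.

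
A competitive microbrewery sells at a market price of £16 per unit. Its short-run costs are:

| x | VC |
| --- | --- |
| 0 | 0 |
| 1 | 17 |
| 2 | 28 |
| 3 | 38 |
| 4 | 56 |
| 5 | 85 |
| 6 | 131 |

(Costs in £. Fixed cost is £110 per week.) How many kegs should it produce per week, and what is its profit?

Tabulate TR − TC: x=0: -110; x=1: -111; x=2: -106; x=3: -100; x=4: -102; x=5: -115; x=6: -145.
Profit is maximized at x = 3. AVC there is 38/3 = £12.67 ≤ P, so producing beats shutting down (which would give -£110).

x = 3; profit = -£100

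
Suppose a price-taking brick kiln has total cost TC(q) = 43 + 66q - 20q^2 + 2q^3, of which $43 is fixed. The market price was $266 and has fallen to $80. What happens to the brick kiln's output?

AVC = 66 - 20q + 2q^2, minimized at q = 5 where min AVC = $16. MC = 66 - 40q + 6q^2.
At P = $266 ≥ min AVC, set P = MC on the rising branch: q = 10.
At P = $80 ≥ min AVC, set P = MC: q = 7. The firm stays open but cuts output.

Output falls from 10 to 7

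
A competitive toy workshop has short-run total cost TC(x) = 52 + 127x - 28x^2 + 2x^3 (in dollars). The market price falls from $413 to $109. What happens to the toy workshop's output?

MC = 127 - 56x + 6x^2; the shutdown threshold is min AVC = $29 (at x = 7).
With P = $413 above the shutdown price, P = MC gives x = 13.
At P = $109 ≥ min AVC, set P = MC: x = 9. The firm stays open but cuts output.

Output falls from 13 to 9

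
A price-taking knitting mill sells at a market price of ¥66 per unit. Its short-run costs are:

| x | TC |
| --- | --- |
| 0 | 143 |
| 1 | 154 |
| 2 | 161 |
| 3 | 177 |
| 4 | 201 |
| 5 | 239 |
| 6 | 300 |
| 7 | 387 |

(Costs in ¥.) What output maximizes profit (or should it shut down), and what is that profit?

x = 6; profit = ¥96

Tabulate TR − TC: x=0: -143; x=1: -88; x=2: -29; x=3: 21; x=4: 63; x=5: 91; x=6: 96; x=7: 75.
Profit is maximized at x = 6. AVC there is 157/6 = ¥26.17 ≤ P, so producing beats shutting down (which would give -¥143).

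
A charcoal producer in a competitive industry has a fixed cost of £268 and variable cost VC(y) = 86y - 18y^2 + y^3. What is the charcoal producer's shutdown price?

£5 per unit

The firm shuts down when price falls below the minimum of average variable cost. AVC = VC/y = 86 - 18y + y^2.
At the minimum of AVC, MC = AVC. MC = 86 - 36y + 3y^2; setting MC = AVC gives 2y^2 - 18y = 0, so y = 9. min AVC = 5.
For P < £5 the firm produces nothing.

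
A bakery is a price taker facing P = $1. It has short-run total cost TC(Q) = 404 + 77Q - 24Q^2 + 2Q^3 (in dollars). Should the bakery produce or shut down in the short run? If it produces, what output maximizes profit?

Shut down

Strip out fixed cost: VC = 77Q - 24Q^2 + 2Q^3. Then AVC = 77 - 24Q + 2Q^2 and MC = 77 - 48Q + 6Q^2.
AVC is minimized where dAVC/dQ = -24 + 4Q = 0, at Q = 6; min AVC = 77 - 24·6 + 2·6^2 = $5.
With P < min AVC ($1 < $5), every unit sold adds to the loss.
Shutting down limits the loss to fixed cost, $404.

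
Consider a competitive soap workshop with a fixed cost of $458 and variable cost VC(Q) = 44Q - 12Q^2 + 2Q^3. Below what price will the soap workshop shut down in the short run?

The firm shuts down when price falls below the minimum of average variable cost. AVC = VC/Q = 44 - 12Q + 2Q^2.
dAVC/dQ = -12 + 4Q = 0 gives Q = 3. min AVC = 44 - 12·3 + 2·3^2 = 26.
So the shutdown price is $26.

$26 per unit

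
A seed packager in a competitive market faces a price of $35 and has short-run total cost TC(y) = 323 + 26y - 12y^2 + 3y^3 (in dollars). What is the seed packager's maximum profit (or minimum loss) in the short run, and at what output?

AVC = 26 - 12y + 3y^2; min AVC = $14 at y = 2. Since P = $35 ≥ min AVC, the firm produces.
With MC = 26 - 24y + 9y^2, P = MC on the upward-sloping part at y* = 3.
TR = 35·3 = 105. TC = 323 + 51 = 374. Profit = 105 − 374 = -$269.
Shutting down would mean losing the fixed cost of $323, so operating at a loss of $269 is better by $54.

Profit = -$269 at y = 3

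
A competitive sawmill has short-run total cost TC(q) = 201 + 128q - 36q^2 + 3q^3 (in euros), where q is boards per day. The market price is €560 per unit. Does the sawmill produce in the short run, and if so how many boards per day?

Produce at q = 12

Strip out fixed cost: VC = 128q - 36q^2 + 3q^3. Then AVC = 128 - 36q + 3q^2 and MC = 128 - 72q + 9q^2.
AVC hits its minimum where MC = AVC, at q = 6, giving min AVC = 128 - 36·6 + 3·6^2 = €20.
Because €560 ≥ €20, revenue can cover variable cost; the firm operates.
Set P = MC: 560 = 128 - 72q + 9q^2 → -432 - 72q + 9q^2 = 0. The roots are q = -4 and q = 12; the profit-maximizing output is on the rising part of MC, so q* = 12.
Check: AVC at q = 12 is €128 ≤ P, so revenue covers variable cost.
Profit = P·q − TC = 560·12 − 1737 = €4983.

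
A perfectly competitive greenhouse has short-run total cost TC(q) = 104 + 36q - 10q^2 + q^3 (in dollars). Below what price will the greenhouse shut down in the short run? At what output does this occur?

$11 per unit, at q = 5

The shutdown price is the minimum of AVC. VC = 36q - 10q^2 + q^3, so AVC = 36 - 10q + q^2.
At the minimum of AVC, MC = AVC. MC = 36 - 20q + 3q^2; setting MC = AVC gives 2q^2 - 10q = 0, so q = 5. min AVC = 11.
For P < $11 the firm produces nothing.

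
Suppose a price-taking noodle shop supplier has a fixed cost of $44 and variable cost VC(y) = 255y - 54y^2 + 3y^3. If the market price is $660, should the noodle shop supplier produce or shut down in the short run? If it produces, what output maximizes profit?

Strip out fixed cost: VC = 255y - 54y^2 + 3y^3. Then AVC = 255 - 54y + 3y^2 and MC = 255 - 108y + 9y^2.
AVC is minimized where dAVC/dy = -54 + 6y = 0, at y = 9; min AVC = 255 - 54·9 + 3·9^2 = $12.
Because $660 ≥ $12, revenue can cover variable cost; the firm operates.
Set P = MC: 660 = 255 - 108y + 9y^2 → -405 - 108y + 9y^2 = 0. The roots are y = -3 and y = 15; the profit-maximizing output is on the rising part of MC, so y* = 15.
Check: AVC at y = 15 is $120 ≤ P, so revenue covers variable cost.
Profit = P·y − TC = 660·15 − 1844 = $8056.

Produce at y = 15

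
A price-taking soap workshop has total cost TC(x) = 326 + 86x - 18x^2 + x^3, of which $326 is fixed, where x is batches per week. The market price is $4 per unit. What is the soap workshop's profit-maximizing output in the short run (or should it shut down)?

Shut down

Strip out fixed cost: VC = 86x - 18x^2 + x^3. Then AVC = 86 - 18x + x^2 and MC = 86 - 36x + 3x^2.
AVC hits its minimum where MC = AVC, at x = 9, giving min AVC = 86 - 18·9 + 9^2 = $5.
P = $4 lies below min AVC = $5; no output level covers variable cost.
The firm minimizes its loss by shutting down and losing only its fixed cost of $326.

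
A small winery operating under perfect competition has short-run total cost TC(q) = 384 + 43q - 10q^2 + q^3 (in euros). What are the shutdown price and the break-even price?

Shutdown price = €18; break-even price = €75

Shutdown price = min AVC. AVC = 43 - 10q + q^2, with vertex at q = 5 and minimum €18.
ATC = 384/q + 43 - 10q + q^2. Setting dATC/dq = −384/q^2 − 10 + 2q = 0 gives q = 8 (since 2·8^3 − 10·8^2 = 384).
min ATC = 384/8 + 43 − 10·8 + 8^2 = €75. That is the break-even price.
Between these two prices the firm operates at a loss; above €75 it earns a profit.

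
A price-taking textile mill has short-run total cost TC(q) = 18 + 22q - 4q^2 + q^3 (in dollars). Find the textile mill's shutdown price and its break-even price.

Shutdown price = $18; break-even price = $25

AVC = 22 - 4q + q^2; minimized at q = 2, giving min AVC = $18. That is the shutdown price.
ATC = 18/q + 22 - 4q + q^2. Setting dATC/dq = −18/q^2 − 4 + 2q = 0 gives q = 3 (since 2·3^3 − 4·3^2 = 18).
min ATC = 18/3 + 22 − 4·3 + 3^2 = $25. That is the break-even price.
Between these two prices the firm operates at a loss; above $25 it earns a profit.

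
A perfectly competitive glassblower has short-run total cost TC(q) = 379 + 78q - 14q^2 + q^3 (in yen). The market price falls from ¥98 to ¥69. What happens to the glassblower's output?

MC = 78 - 28q + 3q^2; the shutdown threshold is min AVC = ¥29 (at q = 7).
At P = ¥98 ≥ min AVC, set P = MC on the rising branch: q = 10.
At P = ¥69 ≥ min AVC, set P = MC: q = 9. The firm stays open but cuts output.

Output falls from 10 to 9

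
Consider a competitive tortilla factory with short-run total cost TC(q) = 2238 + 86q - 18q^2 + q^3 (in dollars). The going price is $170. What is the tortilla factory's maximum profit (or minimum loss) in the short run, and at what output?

AVC = 86 - 18q + q^2 has its minimum $5 at q = 9; price $170 clears that bar, so the firm operates.
MC = 86 - 36q + 3q^2. Setting P = MC and taking the root on the rising branch gives q* = 14.
TR = 170·14 = 2380. TC = 2238 + 420 = 2658. Profit = 2380 − 2658 = -$278.
That loss of $278 beats the $2238 the firm would lose by shutting down; producing recovers $1960 of fixed cost.

Profit = -$278 at q = 14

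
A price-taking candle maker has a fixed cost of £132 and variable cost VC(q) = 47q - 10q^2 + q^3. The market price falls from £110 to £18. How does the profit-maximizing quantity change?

Output falls from 9 to 0 (the firm shuts down)

AVC = 47 - 10q + q^2, minimized at q = 5 where min AVC = £22. MC = 47 - 20q + 3q^2.
With P = £110 above the shutdown price, P = MC gives q = 9.
At P = £18 < min AVC = £22, price no longer covers variable cost at any output, so the firm shuts down: q = 0.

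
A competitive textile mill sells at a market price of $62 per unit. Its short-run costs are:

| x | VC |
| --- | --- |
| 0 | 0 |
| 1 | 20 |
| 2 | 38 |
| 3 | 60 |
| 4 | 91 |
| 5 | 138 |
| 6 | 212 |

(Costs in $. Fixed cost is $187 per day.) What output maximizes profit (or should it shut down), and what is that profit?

x = 5; profit = -$15

Profit at each row (π = 62x − TC): x=0: -187; x=1: -145; x=2: -101; x=3: -61; x=4: -30; x=5: -15; x=6: -27.
Profit is maximized at x = 5. AVC there is 138/5 = $27.60 ≤ P, so producing beats shutting down (which would give -$187).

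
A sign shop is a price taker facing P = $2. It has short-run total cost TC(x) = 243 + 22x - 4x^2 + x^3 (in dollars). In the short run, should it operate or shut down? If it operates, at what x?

Strip out fixed cost: VC = 22x - 4x^2 + x^3. Then AVC = 22 - 4x + x^2 and MC = 22 - 8x + 3x^2.
AVC is minimized where dAVC/dx = -4 + 2x = 0, at x = 2; min AVC = 22 - 4·2 + 2^2 = $18.
With P < min AVC ($2 < $18), every unit sold adds to the loss.
The firm minimizes its loss by shutting down and losing only its fixed cost of $243.

Shut down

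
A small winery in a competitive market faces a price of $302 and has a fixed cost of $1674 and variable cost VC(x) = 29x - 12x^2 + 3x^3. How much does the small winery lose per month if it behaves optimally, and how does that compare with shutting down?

Profit = -$204 at x = 7

AVC = 29 - 12x + 3x^2 has its minimum $17 at x = 2; price $302 clears that bar, so the firm operates.
With MC = 29 - 24x + 9x^2, P = MC on the upward-sloping part at x* = 7.
TR = 302·7 = 2114. TC = 1674 + 644 = 2318. Profit = 2114 − 2318 = -$204.
By producing, the firm covers all variable cost plus $1470 of fixed cost; shutting down would lose the full $1674.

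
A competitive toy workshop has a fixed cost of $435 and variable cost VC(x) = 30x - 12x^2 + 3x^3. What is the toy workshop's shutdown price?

$18 per unit

The firm shuts down when price falls below the minimum of average variable cost. AVC = VC/x = 30 - 12x + 3x^2.
dAVC/dx = -12 + 6x = 0 gives x = 2. min AVC = 30 - 12·2 + 3·2^2 = 18.
The firm shuts down for any P below $18.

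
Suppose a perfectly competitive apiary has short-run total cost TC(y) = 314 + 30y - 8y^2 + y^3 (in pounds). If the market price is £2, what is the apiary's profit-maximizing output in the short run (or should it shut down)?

Shut down

Strip out fixed cost: VC = 30y - 8y^2 + y^3. Then AVC = 30 - 8y + y^2 and MC = 30 - 16y + 3y^2.
The AVC parabola has its vertex at y = 8/2 = 4, where AVC = 30 - 8·4 + 4^2 = £14.
With P < min AVC (£2 < £14), every unit sold adds to the loss.
Best response: produce nothing and absorb the £314 fixed cost.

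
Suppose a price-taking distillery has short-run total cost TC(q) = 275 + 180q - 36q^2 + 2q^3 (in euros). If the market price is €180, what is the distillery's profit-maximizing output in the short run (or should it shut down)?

Produce at q = 12

Variable cost is VC = 180q - 36q^2 + 2q^3, so AVC = VC/q = 180 - 36q + 2q^2 and MC = dTC/dq = 180 - 72q + 6q^2.
The AVC parabola has its vertex at q = 36/4 = 9, where AVC = 180 - 36·9 + 2·9^2 = €18.
Because €180 ≥ €18, revenue can cover variable cost; the firm operates.
Set P = MC: 180 = 180 - 72q + 6q^2 → -72q + 6q^2 = 0. The roots are q = 0 and q = 12; the profit-maximizing output is on the rising part of MC, so q* = 12.
Check: AVC at q = 12 is €36 ≤ P, so revenue covers variable cost.
Profit = P·q − TC = 180·12 − 707 = €1453.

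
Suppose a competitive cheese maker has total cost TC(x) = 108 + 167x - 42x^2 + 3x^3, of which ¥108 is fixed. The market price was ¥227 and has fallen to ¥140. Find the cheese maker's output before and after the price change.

MC = 167 - 84x + 9x^2; the shutdown threshold is min AVC = ¥20 (at x = 7).
With P = ¥227 above the shutdown price, P = MC gives x = 10.
At P = ¥140 ≥ min AVC, set P = MC: x = 9. The firm stays open but cuts output.

Output falls from 10 to 9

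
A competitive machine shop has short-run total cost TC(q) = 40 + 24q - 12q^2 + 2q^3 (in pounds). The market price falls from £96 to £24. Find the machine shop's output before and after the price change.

Output falls from 6 to 4

AVC = 24 - 12q + 2q^2, minimized at q = 3 where min AVC = £6. MC = 24 - 24q + 6q^2.
With P = £96 above the shutdown price, P = MC gives q = 6.
At P = £24 ≥ min AVC, set P = MC: q = 4. The firm stays open but cuts output.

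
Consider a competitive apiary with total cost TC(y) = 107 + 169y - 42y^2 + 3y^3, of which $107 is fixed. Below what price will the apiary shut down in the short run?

The shutdown price is the minimum of AVC. VC = 169y - 42y^2 + 3y^3, so AVC = 169 - 42y + 3y^2.
dAVC/dy = -42 + 6y = 0 gives y = 7. min AVC = 169 - 42·7 + 3·7^2 = 22.
The firm shuts down for any P below $22.

$22 per unit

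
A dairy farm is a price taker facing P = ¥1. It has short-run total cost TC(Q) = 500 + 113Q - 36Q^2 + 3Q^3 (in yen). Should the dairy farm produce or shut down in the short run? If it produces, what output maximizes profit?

Variable cost is VC = 113Q - 36Q^2 + 3Q^3, so AVC = VC/Q = 113 - 36Q + 3Q^2 and MC = dTC/dQ = 113 - 72Q + 9Q^2.
The AVC parabola has its vertex at Q = 36/6 = 6, where AVC = 113 - 36·6 + 3·6^2 = ¥5.
P = ¥1 lies below min AVC = ¥5; no output level covers variable cost.
The firm minimizes its loss by shutting down and losing only its fixed cost of ¥500.

Shut down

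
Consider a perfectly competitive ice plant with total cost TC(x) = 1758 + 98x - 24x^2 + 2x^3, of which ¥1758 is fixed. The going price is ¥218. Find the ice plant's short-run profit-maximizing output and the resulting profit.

Profit = -¥158 at x = 10

AVC = 98 - 24x + 2x^2 has its minimum ¥26 at x = 6; price ¥218 clears that bar, so the firm operates.
MC = 98 - 48x + 6x^2. Setting P = MC and taking the root on the rising branch gives x* = 10.
TR = 218·10 = 2180. TC = 1758 + 580 = 2338. Profit = 2180 − 2338 = -¥158.
Shutting down would mean losing the fixed cost of ¥1758, so operating at a loss of ¥158 is better by ¥1600.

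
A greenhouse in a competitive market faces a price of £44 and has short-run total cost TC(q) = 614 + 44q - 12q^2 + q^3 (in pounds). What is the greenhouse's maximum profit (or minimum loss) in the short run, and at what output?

AVC = 44 - 12q + q^2 has its minimum £8 at q = 6; price £44 clears that bar, so the firm operates.
MC = 44 - 24q + 3q^2. Setting P = MC and taking the root on the rising branch gives q* = 8.
TR = 44·8 = 352. TC = 614 + 96 = 710. Profit = 352 − 710 = -£358.
By producing, the firm covers all variable cost plus £256 of fixed cost; shutting down would lose the full £614.

Profit = -£358 at q = 8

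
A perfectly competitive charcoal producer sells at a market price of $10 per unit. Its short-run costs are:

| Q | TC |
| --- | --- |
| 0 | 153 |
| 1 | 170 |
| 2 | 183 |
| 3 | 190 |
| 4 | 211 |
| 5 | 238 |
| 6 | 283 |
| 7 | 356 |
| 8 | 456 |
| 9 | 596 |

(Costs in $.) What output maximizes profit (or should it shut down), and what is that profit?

Q = 0 (shut down); profit = -$153

Profit at each row (π = 10Q − TC): Q=0: -153; Q=1: -160; Q=2: -163; Q=3: -160; Q=4: -171; Q=5: -188; Q=6: -223; Q=7: -286; Q=8: -376; Q=9: -506.
Profit is highest at Q = 0. Equivalently, the lowest AVC in the table is 37/3 ≈ $12.33 at Q = 3, and P = $10 falls below it — price never covers variable cost, so the firm shuts down and loses only its fixed cost.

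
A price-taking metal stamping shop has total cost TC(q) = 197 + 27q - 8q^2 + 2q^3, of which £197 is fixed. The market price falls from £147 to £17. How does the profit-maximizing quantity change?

Output falls from 6 to 0 (the firm shuts down)

AVC = 27 - 8q + 2q^2, minimized at q = 2 where min AVC = £19. MC = 27 - 16q + 6q^2.
At P = £147 ≥ min AVC, set P = MC on the rising branch: q = 6.
At P = £17 < min AVC = £19, price no longer covers variable cost at any output, so the firm shuts down: q = 0.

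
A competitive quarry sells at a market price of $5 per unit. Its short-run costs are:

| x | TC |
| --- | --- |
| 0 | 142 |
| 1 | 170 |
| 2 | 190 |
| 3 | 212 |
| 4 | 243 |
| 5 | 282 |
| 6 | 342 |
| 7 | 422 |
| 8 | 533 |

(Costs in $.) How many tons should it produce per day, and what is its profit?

x = 0 (shut down); profit = -$142

Profit at each row (π = 5x − TC): x=0: -142; x=1: -165; x=2: -180; x=3: -197; x=4: -223; x=5: -257; x=6: -312; x=7: -387; x=8: -493.
Profit is highest at x = 0. Equivalently, the lowest AVC in the table is 70/3 ≈ $23.33 at x = 3, and P = $5 falls below it — price never covers variable cost, so the firm shuts down and loses only its fixed cost.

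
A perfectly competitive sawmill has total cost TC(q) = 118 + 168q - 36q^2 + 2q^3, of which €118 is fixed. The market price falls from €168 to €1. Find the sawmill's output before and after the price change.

MC = 168 - 72q + 6q^2; the shutdown threshold is min AVC = €6 (at q = 9).
At P = €168 ≥ min AVC, set P = MC on the rising branch: q = 12.
At P = €1 < min AVC = €6, price no longer covers variable cost at any output, so the firm shuts down: q = 0.

Output falls from 12 to 0 (the firm shuts down)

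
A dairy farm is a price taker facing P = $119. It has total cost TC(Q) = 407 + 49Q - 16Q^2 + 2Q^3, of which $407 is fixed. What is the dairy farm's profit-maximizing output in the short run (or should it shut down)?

Produce at Q = 7

From TC, MC = TC'(Q) = 49 - 32Q + 6Q^2 and AVC = VC/Q = 49 - 16Q + 2Q^2.
AVC hits its minimum where MC = AVC, at Q = 4, giving min AVC = 49 - 16·4 + 2·4^2 = $17.
Since P = $119 ≥ min AVC = $17, price covers variable cost and the firm should produce.
P = MC gives -70 - 32Q + 6Q^2 = 0, with roots -5/3 and 7. Take the larger (rising MC): Q* = 7.
Check: AVC at Q = 7 is $35 ≤ P, so revenue covers variable cost.
Profit = P·Q − TC = 119·7 − 652 = $181.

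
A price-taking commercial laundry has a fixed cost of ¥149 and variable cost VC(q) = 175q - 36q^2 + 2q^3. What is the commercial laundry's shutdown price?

The firm shuts down when price falls below the minimum of average variable cost. AVC = VC/q = 175 - 36q + 2q^2.
dAVC/dq = -36 + 4q = 0 gives q = 9. min AVC = 175 - 36·9 + 2·9^2 = 13.
The firm shuts down for any P below ¥13.

¥13 per unit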